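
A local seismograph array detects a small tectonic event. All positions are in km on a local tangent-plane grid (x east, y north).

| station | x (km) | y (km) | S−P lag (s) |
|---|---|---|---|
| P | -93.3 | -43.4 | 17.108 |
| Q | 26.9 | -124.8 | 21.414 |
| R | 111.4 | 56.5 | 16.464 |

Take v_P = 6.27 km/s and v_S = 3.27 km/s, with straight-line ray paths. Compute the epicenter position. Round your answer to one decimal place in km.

5.0 km east, 19.9 km north

Distance from S−P lag: d = Δt · v_P v_S / (v_P − v_S) = Δt · (6.27·3.27)/(6.27−3.27) ≈ 6.8343·Δt.
So d_P = 116.92, d_Q = 146.35, d_R = 112.52 km.
Circle about each station: (x + 93.3)² + (y + 43.4)² = 116.92²; (x − 26.9)² + (y + 124.8)² = 146.35²; (x − 111.4)² + (y − 56.5)² = 112.52².
Subtracting the P equation from the Q and R equations removes the quadratic terms:
240.4 x − 162.8 y = -2037.84
409.4 x + 199.8 y = 6023.30
Solving the 2×2 system: x ≈ 5.0, y ≈ 19.9 km.
Check against P (with the unrounded x, y): √((x + 93.3)²+(y + 43.4)²) = 116.92 ≈ 116.92 km. ✓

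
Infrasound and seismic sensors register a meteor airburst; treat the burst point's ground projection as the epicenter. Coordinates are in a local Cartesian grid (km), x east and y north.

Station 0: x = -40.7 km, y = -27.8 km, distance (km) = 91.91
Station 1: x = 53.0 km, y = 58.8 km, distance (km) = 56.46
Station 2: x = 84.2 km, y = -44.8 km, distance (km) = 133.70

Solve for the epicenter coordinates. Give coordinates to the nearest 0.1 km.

Circle about each station: (x + 40.7)² + (y + 27.8)² = 91.91²; (x − 53.0)² + (y − 58.8)² = 56.46²; (x − 84.2)² + (y + 44.8)² = 133.70².
Subtracting the Station 0 equation from the Station 1 and Station 2 equations removes the quadratic terms:
187.4 x + 173.2 y = 9096.83
249.8 x − 34.0 y = -2760.89
Solving the 2×2 system: x ≈ -3.4, y ≈ 56.2 km.

-3.4 km east, 56.2 km north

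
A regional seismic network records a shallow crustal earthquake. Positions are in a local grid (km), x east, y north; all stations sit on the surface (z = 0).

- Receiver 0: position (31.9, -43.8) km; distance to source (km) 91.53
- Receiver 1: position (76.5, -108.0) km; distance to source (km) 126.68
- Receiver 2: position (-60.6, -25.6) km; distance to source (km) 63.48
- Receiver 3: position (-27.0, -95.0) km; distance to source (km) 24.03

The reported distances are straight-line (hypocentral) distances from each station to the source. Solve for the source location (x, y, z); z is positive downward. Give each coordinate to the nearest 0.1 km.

x ≈ -48.2 km, y ≈ -87.3 km, depth ≈ 8.3 km

Each station gives a sphere (x−x_i)² + (y−y_i)² + z² = d_i² (stations at z=0).
Subtracting the Receiver 0 sphere from Receiver 1 and Receiver 2: z² cancels, leaving linear equations in x and y:
89.2 x − 128.4 y = 6910.12
-185.0 x + 36.4 y = 5739.70
Solving: x ≈ -48.203, y ≈ -87.304 km (keep extra digits for the depth step; rounded: -48.2, -87.3).
Then from the Receiver 0 sphere: z² = 91.53² − (x − 31.9)² − (y + 43.8)² with x = -48.203, y = -87.304, so z ≈ 8.286 ≈ 8.3 km.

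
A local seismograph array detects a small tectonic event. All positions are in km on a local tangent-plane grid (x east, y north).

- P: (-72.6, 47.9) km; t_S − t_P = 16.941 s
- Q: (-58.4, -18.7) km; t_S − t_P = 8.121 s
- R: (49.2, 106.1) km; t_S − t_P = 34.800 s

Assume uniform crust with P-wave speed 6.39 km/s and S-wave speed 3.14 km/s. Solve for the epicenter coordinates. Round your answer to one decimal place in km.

Distance from S−P lag: d = Δt · v_P v_S / (v_P − v_S) = Δt · (6.39·3.14)/(6.39−3.14) ≈ 6.1737·Δt.
So d_P = 104.59, d_Q = 50.14, d_R = 214.85 km.
Circle about each station: (x + 72.6)² + (y − 47.9)² = 104.59²; (x + 58.4)² + (y + 18.7)² = 50.14²; (x − 49.2)² + (y − 106.1)² = 214.85².
Subtracting the P equation from the Q and R equations removes the quadratic terms:
28.4 x − 133.2 y = 4620.13
243.6 x + 116.4 y = -29108.77
Solving the 2×2 system: x ≈ -93.4, y ≈ -54.6 km.

-93.4 km east, -54.6 km north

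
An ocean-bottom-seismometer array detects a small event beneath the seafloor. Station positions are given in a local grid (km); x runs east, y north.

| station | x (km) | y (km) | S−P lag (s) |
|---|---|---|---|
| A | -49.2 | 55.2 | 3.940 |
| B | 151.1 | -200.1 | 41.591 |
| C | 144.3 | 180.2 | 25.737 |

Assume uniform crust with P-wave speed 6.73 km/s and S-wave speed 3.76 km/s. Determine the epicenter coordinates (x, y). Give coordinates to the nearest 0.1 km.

(-54.8, 88.3)

Distance from S−P lag: d = Δt · v_P v_S / (v_P − v_S) = Δt · (6.73·3.76)/(6.73−3.76) ≈ 8.5201·Δt.
So d_A = 33.57, d_B = 354.36, d_C = 219.28 km.
Circle about each station: (x + 49.2)² + (y − 55.2)² = 33.57²; (x − 151.1)² + (y + 200.1)² = 354.36²; (x − 144.3)² + (y − 180.2)² = 219.28².
Subtracting the A equation from the B and C equations removes the quadratic terms:
400.6 x − 510.6 y = -67040.52
387.0 x + 250.0 y = 870.08
Solving the 2×2 system: x ≈ -54.8, y ≈ 88.3 km.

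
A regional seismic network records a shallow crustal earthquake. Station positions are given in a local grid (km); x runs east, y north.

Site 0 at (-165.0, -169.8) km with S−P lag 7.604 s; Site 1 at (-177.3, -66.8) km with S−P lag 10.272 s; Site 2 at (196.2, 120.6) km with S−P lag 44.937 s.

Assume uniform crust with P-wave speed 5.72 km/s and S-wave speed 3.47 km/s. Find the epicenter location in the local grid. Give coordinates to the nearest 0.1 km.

-111.6 km east, -129.2 km north

Distance from S−P lag: d = Δt · v_P v_S / (v_P − v_S) = Δt · (5.72·3.47)/(5.72−3.47) ≈ 8.8215·Δt.
So d_Site 0 = 67.08, d_Site 1 = 90.61, d_Site 2 = 396.41 km.
Circle about each station: (x + 165.0)² + (y + 169.8)² = 67.08²; (x + 177.3)² + (y + 66.8)² = 90.61²; (x − 196.2)² + (y − 120.6)² = 396.41².
Subtracting the Site 0 equation from the Site 1 and Site 2 equations removes the quadratic terms:
-24.6 x + 206.0 y = -23869.96
722.4 x + 580.8 y = -155659.40
Solving the 2×2 system: x ≈ -111.6, y ≈ -129.2 km.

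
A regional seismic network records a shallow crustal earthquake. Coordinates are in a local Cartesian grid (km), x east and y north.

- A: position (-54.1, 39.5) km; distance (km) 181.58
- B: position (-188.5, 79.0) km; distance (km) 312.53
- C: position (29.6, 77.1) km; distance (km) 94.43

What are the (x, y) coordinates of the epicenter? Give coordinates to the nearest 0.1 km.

(124.0, 74.9)

Circle about each station: (x + 54.1)² + (y − 39.5)² = 181.58²; (x + 188.5)² + (y − 79.0)² = 312.53²; (x − 29.6)² + (y − 77.1)² = 94.43².
Subtracting the A equation from the B and C equations removes the quadratic terms:
-268.8 x + 79.0 y = -27417.51
167.4 x + 75.2 y = 26387.78
Solving the 2×2 system: x ≈ 124.0, y ≈ 74.9 km.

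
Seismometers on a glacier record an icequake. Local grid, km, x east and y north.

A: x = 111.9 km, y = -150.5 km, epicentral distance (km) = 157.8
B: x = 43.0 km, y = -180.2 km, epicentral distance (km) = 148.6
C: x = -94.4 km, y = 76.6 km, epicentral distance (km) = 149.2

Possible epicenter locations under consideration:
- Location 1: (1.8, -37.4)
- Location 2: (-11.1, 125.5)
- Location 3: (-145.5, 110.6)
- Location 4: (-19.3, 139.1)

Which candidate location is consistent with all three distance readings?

For each candidate, compare |candidate − station| to the reported distance:
Location 1: residuals A 0.0, B 0.0, C 0.0 → max 0.0 km
Location 2: residuals A 144.4, B 161.9, C 52.6 → max 161.9 km
Location 3: residuals A 208.8, B 197.9, C 87.8 → max 208.8 km
Location 4: residuals A 160.1, B 176.7, C 51.5 → max 176.7 km
Only Location 1 has all residuals ≈ 0.

Location 1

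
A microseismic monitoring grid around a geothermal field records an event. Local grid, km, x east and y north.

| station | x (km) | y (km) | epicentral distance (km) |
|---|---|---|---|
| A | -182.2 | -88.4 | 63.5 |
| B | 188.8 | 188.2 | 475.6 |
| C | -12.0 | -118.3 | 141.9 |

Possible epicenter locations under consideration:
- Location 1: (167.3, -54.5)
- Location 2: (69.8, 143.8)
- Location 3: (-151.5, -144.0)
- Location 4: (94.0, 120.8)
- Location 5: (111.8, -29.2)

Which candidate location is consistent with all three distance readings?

For each candidate, compare |candidate − station| to the reported distance:
Location 1: residuals A 287.6, B 231.9, C 48.4 → max 287.6 km
Location 2: residuals A 279.2, B 348.6, C 132.7 → max 348.6 km
Location 3: residuals A 0.0, B 0.0, C 0.1 → max 0.1 km
Location 4: residuals A 283.0, B 359.3, C 119.6 → max 359.3 km
Location 5: residuals A 236.4, B 245.0, C 10.6 → max 245.0 km
Only Location 3 has all residuals ≈ 0.

Location 3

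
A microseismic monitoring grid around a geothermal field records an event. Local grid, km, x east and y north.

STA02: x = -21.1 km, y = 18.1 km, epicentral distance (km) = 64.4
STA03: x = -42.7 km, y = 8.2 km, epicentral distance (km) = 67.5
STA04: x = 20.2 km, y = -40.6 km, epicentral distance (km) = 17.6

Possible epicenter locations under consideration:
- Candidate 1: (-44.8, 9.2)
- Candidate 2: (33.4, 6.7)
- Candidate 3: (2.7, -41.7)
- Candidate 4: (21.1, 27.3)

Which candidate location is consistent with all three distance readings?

Candidate 3

For each candidate, compare |candidate − station| to the reported distance:
Candidate 1: residuals STA02 39.1, STA03 65.2, STA04 64.3 → max 65.2 km
Candidate 2: residuals STA02 8.7, STA03 8.6, STA04 31.5 → max 31.5 km
Candidate 3: residuals STA02 0.0, STA03 0.0, STA04 0.1 → max 0.1 km
Candidate 4: residuals STA02 21.2, STA03 0.9, STA04 50.3 → max 50.3 km
Only Candidate 3 has all residuals ≈ 0.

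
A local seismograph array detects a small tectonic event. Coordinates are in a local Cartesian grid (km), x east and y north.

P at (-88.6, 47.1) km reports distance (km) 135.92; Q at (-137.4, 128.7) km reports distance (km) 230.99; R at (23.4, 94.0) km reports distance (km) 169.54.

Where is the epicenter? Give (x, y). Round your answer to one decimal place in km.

x ≈ -19.6 km, y ≈ -70.0 km

Circle about each station: (x + 88.6)² + (y − 47.1)² = 135.92²; (x + 137.4)² + (y − 128.7)² = 230.99²; (x − 23.4)² + (y − 94.0)² = 169.54².
Subtracting the P equation from the Q and R equations removes the quadratic terms:
-97.6 x + 163.2 y = -9508.05
224.0 x + 93.8 y = -10954.38
Solving the 2×2 system: x ≈ -19.6, y ≈ -70.0 km.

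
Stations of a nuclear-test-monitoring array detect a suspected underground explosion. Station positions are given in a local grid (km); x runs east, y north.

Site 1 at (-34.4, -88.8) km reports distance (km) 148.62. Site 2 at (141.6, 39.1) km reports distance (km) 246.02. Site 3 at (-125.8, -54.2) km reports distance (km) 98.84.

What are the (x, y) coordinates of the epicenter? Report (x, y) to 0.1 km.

Circle about each station: (x + 34.4)² + (y + 88.8)² = 148.62²; (x − 141.6)² + (y − 39.1)² = 246.02²; (x + 125.8)² + (y + 54.2)² = 98.84².
Subtracting the Site 1 equation from the Site 2 and Site 3 equations removes the quadratic terms:
352.0 x + 255.8 y = -25927.37
-182.8 x + 69.2 y = 22013.04
Solving the 2×2 system: x ≈ -104.4, y ≈ 42.3 km.

x ≈ -104.4 km, y ≈ 42.3 km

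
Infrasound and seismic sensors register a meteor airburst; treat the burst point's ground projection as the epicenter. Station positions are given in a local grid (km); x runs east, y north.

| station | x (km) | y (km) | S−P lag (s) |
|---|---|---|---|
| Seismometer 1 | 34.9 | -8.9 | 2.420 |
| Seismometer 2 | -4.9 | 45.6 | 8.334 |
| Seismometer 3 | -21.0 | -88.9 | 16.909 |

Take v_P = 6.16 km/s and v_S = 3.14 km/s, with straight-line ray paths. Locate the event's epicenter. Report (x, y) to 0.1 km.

Distance from S−P lag: d = Δt · v_P v_S / (v_P − v_S) = Δt · (6.16·3.14)/(6.16−3.14) ≈ 6.4048·Δt.
So d_Seismometer 1 = 15.50, d_Seismometer 2 = 53.38, d_Seismometer 3 = 108.30 km.
Circle about each station: (x − 34.9)² + (y + 8.9)² = 15.50²; (x + 4.9)² + (y − 45.6)² = 53.38²; (x + 21.0)² + (y + 88.9)² = 108.30².
Subtracting the Seismometer 1 equation from the Seismometer 2 and Seismometer 3 equations removes the quadratic terms:
-79.6 x + 109.0 y = -1803.02
-111.8 x − 160.0 y = -4441.65
Solving the 2×2 system: x ≈ 31.0, y ≈ 6.1 km.

(31.0, 6.1)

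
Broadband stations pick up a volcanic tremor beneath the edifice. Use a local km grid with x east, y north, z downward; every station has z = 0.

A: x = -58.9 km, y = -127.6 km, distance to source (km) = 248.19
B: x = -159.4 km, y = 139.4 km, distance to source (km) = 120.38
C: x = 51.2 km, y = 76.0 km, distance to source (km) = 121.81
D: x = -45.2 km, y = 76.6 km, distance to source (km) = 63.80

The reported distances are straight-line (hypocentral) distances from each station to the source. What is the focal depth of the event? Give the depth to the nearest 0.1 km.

depth ≈ 50.1 km

Each station gives a sphere (x−x_i)² + (y−y_i)² + z² = d_i² (stations at z=0).
Subtracting the A sphere from B and C: z² cancels, leaving linear equations in x and y:
-201.0 x + 534.0 y = 72196.68
220.2 x + 407.2 y = 35407.07
Solving: x ≈ -52.604, y ≈ 115.399 km (keep extra digits for the depth step; rounded: -52.6, 115.4).
Then from the A sphere: z² = 248.19² − (x + 58.9)² − (y + 127.6)² with x = -52.604, y = 115.399, so z ≈ 50.101 ≈ 50.1 km.
Check against D (with the unrounded solution): distance 63.80 ≈ 63.80 km. ✓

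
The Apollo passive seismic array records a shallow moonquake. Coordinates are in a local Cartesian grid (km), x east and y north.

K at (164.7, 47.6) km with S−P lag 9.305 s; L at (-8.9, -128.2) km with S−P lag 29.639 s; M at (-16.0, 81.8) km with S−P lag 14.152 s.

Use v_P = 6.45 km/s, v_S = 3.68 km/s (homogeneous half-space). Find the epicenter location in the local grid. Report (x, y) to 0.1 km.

Distance from S−P lag: d = Δt · v_P v_S / (v_P − v_S) = Δt · (6.45·3.68)/(6.45−3.68) ≈ 8.5690·Δt.
So d_K = 79.73, d_L = 253.98, d_M = 121.27 km.
Circle about each station: (x − 164.7)² + (y − 47.6)² = 79.73²; (x + 8.9)² + (y + 128.2)² = 253.98²; (x + 16.0)² + (y − 81.8)² = 121.27².
Subtracting pairs of circle equations eliminates x²+y² and gives linear equations (the radical axes):
-347.2 x − 351.6 y = -71026.37
-361.4 x + 68.4 y = -30794.15
Solving the 2×2 system: x ≈ 104.0, y ≈ 99.3 km.

x ≈ 104.0 km, y ≈ 99.3 km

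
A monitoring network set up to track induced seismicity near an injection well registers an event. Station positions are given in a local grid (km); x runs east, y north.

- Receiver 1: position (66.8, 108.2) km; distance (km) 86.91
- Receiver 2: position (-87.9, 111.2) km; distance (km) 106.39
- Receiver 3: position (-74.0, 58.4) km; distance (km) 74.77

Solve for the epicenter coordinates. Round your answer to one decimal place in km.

(0.5, 52.0)

Circle about each station: (x − 66.8)² + (y − 108.2)² = 86.91²; (x + 87.9)² + (y − 111.2)² = 106.39²; (x + 74.0)² + (y − 58.4)² = 74.77².
Subtracting the Receiver 1 equation from the Receiver 2 and Receiver 3 equations removes the quadratic terms:
-309.4 x + 6.0 y = 156.89
-281.6 x − 99.6 y = -5320.12
Solving the 2×2 system: x ≈ 0.5, y ≈ 52.0 km.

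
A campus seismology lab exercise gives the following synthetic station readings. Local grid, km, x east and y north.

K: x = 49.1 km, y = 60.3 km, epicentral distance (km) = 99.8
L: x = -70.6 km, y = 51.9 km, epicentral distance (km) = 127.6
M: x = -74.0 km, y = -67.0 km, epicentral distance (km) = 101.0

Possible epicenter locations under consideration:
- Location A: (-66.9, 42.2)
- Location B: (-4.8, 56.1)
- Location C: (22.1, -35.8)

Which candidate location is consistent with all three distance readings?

For each candidate, compare |candidate − station| to the reported distance:
Location A: residuals K 17.6, L 117.2, M 8.4 → max 117.2 km
Location B: residuals K 45.7, L 61.7, M 40.2 → max 61.7 km
Location C: residuals K 0.0, L 0.0, M 0.0 → max 0.0 km
Only Location C has all residuals ≈ 0.

Location C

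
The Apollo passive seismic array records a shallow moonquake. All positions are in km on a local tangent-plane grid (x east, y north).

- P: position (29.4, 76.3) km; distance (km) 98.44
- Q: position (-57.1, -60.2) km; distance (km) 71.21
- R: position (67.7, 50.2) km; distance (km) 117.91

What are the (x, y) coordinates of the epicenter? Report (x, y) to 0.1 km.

Circle about each station: (x − 29.4)² + (y − 76.3)² = 98.44²; (x + 57.1)² + (y + 60.2)² = 71.21²; (x − 67.7)² + (y − 50.2)² = 117.91².
Subtracting pairs of circle equations eliminates x²+y² and gives linear equations (the radical axes):
-173.0 x − 273.0 y = 4817.97
76.6 x − 52.2 y = -3795.05
Solving the 2×2 system: x ≈ -43.0, y ≈ 9.6 km.

x ≈ -43.0 km, y ≈ 9.6 km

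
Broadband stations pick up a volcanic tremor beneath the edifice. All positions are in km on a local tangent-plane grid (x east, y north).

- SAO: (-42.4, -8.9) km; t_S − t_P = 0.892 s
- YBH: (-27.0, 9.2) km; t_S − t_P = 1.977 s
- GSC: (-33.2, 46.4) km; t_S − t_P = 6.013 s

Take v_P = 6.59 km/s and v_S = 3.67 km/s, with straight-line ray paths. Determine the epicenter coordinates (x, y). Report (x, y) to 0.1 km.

x ≈ -37.7 km, y ≈ -3.2 km

Distance from S−P lag: d = Δt · v_P v_S / (v_P − v_S) = Δt · (6.59·3.67)/(6.59−3.67) ≈ 8.2826·Δt.
So d_SAO = 7.39, d_YBH = 16.37, d_GSC = 49.80 km.
Circle about each station: (x + 42.4)² + (y + 8.9)² = 7.39²; (x + 27.0)² + (y − 9.2)² = 16.37²; (x + 33.2)² + (y − 46.4)² = 49.80².
Subtracting pairs of circle equations eliminates x²+y² and gives linear equations (the radical axes):
30.8 x + 36.2 y = -1276.69
18.4 x + 110.6 y = -1047.20
Solving the 2×2 system: x ≈ -37.7, y ≈ -3.2 km.
Check against SAO (with the unrounded x, y): √((x + 42.4)²+(y + 8.9)²) = 7.39 ≈ 7.39 km. ✓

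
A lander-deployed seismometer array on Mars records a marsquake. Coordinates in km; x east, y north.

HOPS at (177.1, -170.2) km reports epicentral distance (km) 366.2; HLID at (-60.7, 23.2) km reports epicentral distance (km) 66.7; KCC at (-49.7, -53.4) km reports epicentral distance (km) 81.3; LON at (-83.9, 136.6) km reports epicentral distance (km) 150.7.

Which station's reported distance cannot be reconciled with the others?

HOPS

Solve using three stations at a time. Using HLID, KCC, LON (subtract circle equations pairwise → linear system) gives (x, y) ≈ (-118.8, -10.1).
Distances from that point to each station vs reported:
  HOPS: calculated 336.4 vs reported 366.2 → residual 29.8 km
  HLID: calculated 66.9 vs reported 66.7 → residual 0.2 km
  KCC: calculated 81.5 vs reported 81.3 → residual 0.2 km
  LON: calculated 150.8 vs reported 150.7 → residual 0.1 km
HLID, KCC, LON are mutually consistent (residuals ≈ 0); HOPS is off by 29.8 km.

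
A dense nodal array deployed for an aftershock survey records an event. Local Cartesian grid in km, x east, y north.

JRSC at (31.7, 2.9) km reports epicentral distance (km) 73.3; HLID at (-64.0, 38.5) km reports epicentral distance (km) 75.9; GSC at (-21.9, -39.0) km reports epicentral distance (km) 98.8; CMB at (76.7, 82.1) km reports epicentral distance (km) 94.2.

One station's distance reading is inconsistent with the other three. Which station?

Solve using three stations at a time. Using JRSC, GSC, CMB (subtract circle equations pairwise → linear system) gives (x, y) ≈ (-14.9, 59.7).
Distances from that point to each station vs reported:
  JRSC: calculated 73.5 vs reported 73.3 → residual 0.2 km
  HLID: calculated 53.5 vs reported 75.9 → residual 22.4 km
  GSC: calculated 98.9 vs reported 98.8 → residual 0.1 km
  CMB: calculated 94.3 vs reported 94.2 → residual 0.1 km
JRSC, GSC, CMB are mutually consistent (residuals ≈ 0); HLID is off by 22.4 km.

HLID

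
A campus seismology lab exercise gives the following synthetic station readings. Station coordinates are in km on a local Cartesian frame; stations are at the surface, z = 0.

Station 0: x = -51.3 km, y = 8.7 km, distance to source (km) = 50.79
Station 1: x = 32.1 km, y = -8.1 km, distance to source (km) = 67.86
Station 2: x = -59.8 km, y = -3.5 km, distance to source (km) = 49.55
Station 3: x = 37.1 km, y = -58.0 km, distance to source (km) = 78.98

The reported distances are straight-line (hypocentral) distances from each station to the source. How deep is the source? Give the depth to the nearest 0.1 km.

z ≈ 31.1 km

Each station gives a sphere (x−x_i)² + (y−y_i)² + z² = d_i² (stations at z=0).
Subtracting the Station 0 sphere from Station 1 and Station 2: z² cancels, leaving linear equations in x and y:
166.8 x − 33.6 y = -3636.72
-17.0 x − 24.4 y = 1005.33
Solving: x ≈ -26.398, y ≈ -22.810 km (keep extra digits for the depth step; rounded: -26.4, -22.8).
Then from the Station 0 sphere: z² = 50.79² − (x + 51.3)² − (y − 8.7)² with x = -26.398, y = -22.810, so z ≈ 31.091 ≈ 31.1 km.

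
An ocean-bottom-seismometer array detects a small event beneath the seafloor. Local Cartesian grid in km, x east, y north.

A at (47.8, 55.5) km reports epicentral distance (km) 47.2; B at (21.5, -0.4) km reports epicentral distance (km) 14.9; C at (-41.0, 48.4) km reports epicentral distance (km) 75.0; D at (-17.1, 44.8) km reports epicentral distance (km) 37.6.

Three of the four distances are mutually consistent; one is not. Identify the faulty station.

Solve using three stations at a time. Using A, B, C (subtract circle equations pairwise → linear system) gives (x, y) ≈ (25.6, 13.9).
Distances from that point to each station vs reported:
  A: calculated 47.2 vs reported 47.2 → residual 0.0 km
  B: calculated 14.8 vs reported 14.9 → residual 0.1 km
  C: calculated 75.0 vs reported 75.0 → residual 0.0 km
  D: calculated 52.7 vs reported 37.6 → residual 15.1 km
A, B, C are mutually consistent (residuals ≈ 0); D is off by 15.1 km.

D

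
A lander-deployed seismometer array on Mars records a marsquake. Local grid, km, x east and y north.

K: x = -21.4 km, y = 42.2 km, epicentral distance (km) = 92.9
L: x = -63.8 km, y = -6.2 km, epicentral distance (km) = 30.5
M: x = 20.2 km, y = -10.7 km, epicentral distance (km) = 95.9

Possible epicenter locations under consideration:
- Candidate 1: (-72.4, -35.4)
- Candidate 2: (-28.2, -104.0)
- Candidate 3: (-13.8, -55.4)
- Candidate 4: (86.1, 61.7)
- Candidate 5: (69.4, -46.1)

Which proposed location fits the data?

Candidate 1

For each candidate, compare |candidate − station| to the reported distance:
Candidate 1: residuals K 0.0, L 0.1, M 0.1 → max 0.1 km
Candidate 2: residuals K 53.5, L 73.6, M 9.2 → max 73.6 km
Candidate 3: residuals K 5.0, L 39.6, M 39.7 → max 39.7 km
Candidate 4: residuals K 16.4, L 134.1, M 2.0 → max 134.1 km
Candidate 5: residuals K 33.8, L 108.5, M 35.3 → max 108.5 km
Only Candidate 1 has all residuals ≈ 0.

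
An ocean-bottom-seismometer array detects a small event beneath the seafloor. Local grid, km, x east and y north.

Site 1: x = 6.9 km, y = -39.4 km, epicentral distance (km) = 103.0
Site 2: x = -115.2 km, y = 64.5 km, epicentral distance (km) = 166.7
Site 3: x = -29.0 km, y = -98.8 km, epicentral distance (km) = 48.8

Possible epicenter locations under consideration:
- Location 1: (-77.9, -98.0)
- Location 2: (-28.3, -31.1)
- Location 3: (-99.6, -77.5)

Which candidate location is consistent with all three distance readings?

Location 1

For each candidate, compare |candidate − station| to the reported distance:
Location 1: residuals Site 1 0.1, Site 2 0.0, Site 3 0.1 → max 0.1 km
Location 2: residuals Site 1 66.8, Site 2 37.5, Site 3 18.9 → max 66.8 km
Location 3: residuals Site 1 10.1, Site 2 23.8, Site 3 24.9 → max 24.9 km
Only Location 1 has all residuals ≈ 0.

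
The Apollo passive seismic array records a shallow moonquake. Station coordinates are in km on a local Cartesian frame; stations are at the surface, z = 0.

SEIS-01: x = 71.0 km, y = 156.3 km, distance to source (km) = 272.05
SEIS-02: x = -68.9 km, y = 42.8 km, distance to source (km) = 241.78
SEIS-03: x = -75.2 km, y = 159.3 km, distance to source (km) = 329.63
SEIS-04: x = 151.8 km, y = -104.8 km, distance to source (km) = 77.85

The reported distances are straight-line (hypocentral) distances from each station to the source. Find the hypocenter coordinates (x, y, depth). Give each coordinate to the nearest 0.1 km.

Each station gives a sphere (x−x_i)² + (y−y_i)² + z² = d_i² (stations at z=0).
Subtracting the SEIS-01 sphere from SEIS-02 and SEIS-03: z² cancels, leaving linear equations in x and y:
-279.8 x − 227.0 y = -7338.01
-292.4 x + 6.0 y = -33083.89
Solving: x ≈ 111.002, y ≈ -104.495 km (keep extra digits for the depth step; rounded: 111.0, -104.5).
Then from the SEIS-01 sphere: z² = 272.05² − (x − 71.0)² − (y − 156.3)² with x = 111.002, y = -104.495, so z ≈ 66.310 ≈ 66.3 km.

(111.0, -104.5, 66.3)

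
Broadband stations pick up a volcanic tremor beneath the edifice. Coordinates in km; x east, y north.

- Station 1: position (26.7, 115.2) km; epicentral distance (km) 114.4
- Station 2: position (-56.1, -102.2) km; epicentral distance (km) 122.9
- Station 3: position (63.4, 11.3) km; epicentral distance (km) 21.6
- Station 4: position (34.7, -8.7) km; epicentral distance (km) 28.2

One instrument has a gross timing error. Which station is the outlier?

Solve using three stations at a time. Using Station 1, Station 2, Station 4 (subtract circle equations pairwise → linear system) gives (x, y) ≈ (8.7, 2.2).
Distances from that point to each station vs reported:
  Station 1: calculated 114.4 vs reported 114.4 → residual 0.0 km
  Station 2: calculated 122.9 vs reported 122.9 → residual 0.0 km
  Station 3: calculated 55.4 vs reported 21.6 → residual 33.8 km
  Station 4: calculated 28.2 vs reported 28.2 → residual 0.0 km
Station 1, Station 2, Station 4 are mutually consistent (residuals ≈ 0); Station 3 is off by 33.8 km.

Station 3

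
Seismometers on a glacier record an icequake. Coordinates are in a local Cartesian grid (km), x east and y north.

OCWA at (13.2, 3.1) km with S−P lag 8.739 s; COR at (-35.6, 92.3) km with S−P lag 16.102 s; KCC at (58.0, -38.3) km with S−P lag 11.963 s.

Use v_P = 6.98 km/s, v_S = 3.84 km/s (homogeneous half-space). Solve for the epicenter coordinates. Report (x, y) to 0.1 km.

Distance from S−P lag: d = Δt · v_P v_S / (v_P − v_S) = Δt · (6.98·3.84)/(6.98−3.84) ≈ 8.5361·Δt.
So d_OCWA = 74.60, d_COR = 137.45, d_KCC = 102.12 km.
Circle about each station: (x − 13.2)² + (y − 3.1)² = 74.60²; (x + 35.6)² + (y − 92.3)² = 137.45²; (x − 58.0)² + (y + 38.3)² = 102.12².
Subtracting pairs of circle equations eliminates x²+y² and gives linear equations (the radical axes):
-97.6 x + 178.4 y = -3724.54
89.6 x − 82.8 y = -216.29
Solving the 2×2 system: x ≈ -43.9, y ≈ -44.9 km.

(-43.9, -44.9)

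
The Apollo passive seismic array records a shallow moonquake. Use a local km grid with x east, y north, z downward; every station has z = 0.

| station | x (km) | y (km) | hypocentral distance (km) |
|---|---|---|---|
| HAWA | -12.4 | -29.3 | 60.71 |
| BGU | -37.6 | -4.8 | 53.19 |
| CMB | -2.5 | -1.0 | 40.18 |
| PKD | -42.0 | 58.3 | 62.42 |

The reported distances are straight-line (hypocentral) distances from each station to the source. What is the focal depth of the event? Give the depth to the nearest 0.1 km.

Each station gives a sphere (x−x_i)² + (y−y_i)² + z² = d_i² (stations at z=0).
Subtracting the HAWA sphere from BGU and CMB: z² cancels, leaving linear equations in x and y:
-50.4 x + 49.0 y = 1281.08
19.8 x + 56.6 y = 1066.27
Solving: x ≈ -5.300, y ≈ 20.693 km (keep extra digits for the depth step; rounded: -5.3, 20.7).
Then from the HAWA sphere: z² = 60.71² − (x + 12.4)² − (y + 29.3)² with x = -5.300, y = 20.693, so z ≈ 33.705 ≈ 33.7 km.

33.7 km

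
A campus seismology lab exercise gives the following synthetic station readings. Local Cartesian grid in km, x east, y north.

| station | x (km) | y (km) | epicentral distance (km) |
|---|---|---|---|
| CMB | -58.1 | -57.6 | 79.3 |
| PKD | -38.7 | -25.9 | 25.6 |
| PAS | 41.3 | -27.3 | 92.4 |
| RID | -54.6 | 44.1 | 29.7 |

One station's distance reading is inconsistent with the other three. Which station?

PKD

Solve using three stations at a time. Using CMB, PAS, RID (subtract circle equations pairwise → linear system) gives (x, y) ≈ (-38.5, 19.2).
Distances from that point to each station vs reported:
  CMB: calculated 79.3 vs reported 79.3 → residual 0.0 km
  PKD: calculated 45.1 vs reported 25.6 → residual 19.5 km
  PAS: calculated 92.4 vs reported 92.4 → residual 0.0 km
  RID: calculated 29.6 vs reported 29.7 → residual 0.1 km
CMB, PAS, RID are mutually consistent (residuals ≈ 0); PKD is off by 19.5 km.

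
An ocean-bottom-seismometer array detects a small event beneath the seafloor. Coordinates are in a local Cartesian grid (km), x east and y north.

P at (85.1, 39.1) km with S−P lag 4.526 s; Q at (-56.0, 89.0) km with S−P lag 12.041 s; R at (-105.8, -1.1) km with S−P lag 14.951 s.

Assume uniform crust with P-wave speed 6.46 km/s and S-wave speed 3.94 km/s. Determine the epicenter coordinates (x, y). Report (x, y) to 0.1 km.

Distance from S−P lag: d = Δt · v_P v_S / (v_P − v_S) = Δt · (6.46·3.94)/(6.46−3.94) ≈ 10.1002·Δt.
So d_P = 45.71, d_Q = 121.62, d_R = 151.01 km.
Circle about each station: (x − 85.1)² + (y − 39.1)² = 45.71²; (x + 56.0)² + (y − 89.0)² = 121.62²; (x + 105.8)² + (y + 1.1)² = 151.01².
Subtracting the P equation from the Q and R equations removes the quadratic terms:
-282.2 x + 99.8 y = -10415.84
-381.8 x − 80.4 y = -18290.59
Solving the 2×2 system: x ≈ 43.8, y ≈ 19.5 km.

43.8 km east, 19.5 km north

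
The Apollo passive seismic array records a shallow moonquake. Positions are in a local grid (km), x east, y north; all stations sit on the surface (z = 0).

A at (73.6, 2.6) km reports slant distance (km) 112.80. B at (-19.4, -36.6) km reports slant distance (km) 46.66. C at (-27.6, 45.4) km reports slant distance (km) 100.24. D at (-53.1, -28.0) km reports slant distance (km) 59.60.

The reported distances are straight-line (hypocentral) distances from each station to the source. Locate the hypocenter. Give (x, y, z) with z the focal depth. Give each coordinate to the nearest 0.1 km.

(-18.6, -43.1, 46.2)

Each station gives a sphere (x−x_i)² + (y−y_i)² + z² = d_i² (stations at z=0).
Subtracting the A sphere from B and C: z² cancels, leaving linear equations in x and y:
-186.0 x − 78.4 y = 6838.88
-202.4 x + 85.6 y = 74.98
Solving: x ≈ -18.600, y ≈ -43.103 km (keep extra digits for the depth step; rounded: -18.6, -43.1).
Then from the A sphere: z² = 112.80² − (x − 73.6)² − (y − 2.6)² with x = -18.600, y = -43.103, so z ≈ 46.198 ≈ 46.2 km.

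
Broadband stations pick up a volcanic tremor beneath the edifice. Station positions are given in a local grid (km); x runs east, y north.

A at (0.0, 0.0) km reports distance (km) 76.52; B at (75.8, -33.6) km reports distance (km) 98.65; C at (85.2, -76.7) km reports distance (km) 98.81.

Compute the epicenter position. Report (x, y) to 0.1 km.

Circle about each station: x² + y² = 76.52²; (x − 75.8)² + (y + 33.6)² = 98.65²; (x − 85.2)² + (y + 76.7)² = 98.81².
Subtracting the A equation from the B and C equations removes the quadratic terms:
151.6 x − 67.2 y = 2998.09
170.4 x − 153.4 y = 9233.82
Solving the 2×2 system: x ≈ -13.6, y ≈ -75.3 km.
Check against A (with the unrounded x, y): √(x²+y²) = 76.53 ≈ 76.52 km. ✓

x ≈ -13.6 km, y ≈ -75.3 km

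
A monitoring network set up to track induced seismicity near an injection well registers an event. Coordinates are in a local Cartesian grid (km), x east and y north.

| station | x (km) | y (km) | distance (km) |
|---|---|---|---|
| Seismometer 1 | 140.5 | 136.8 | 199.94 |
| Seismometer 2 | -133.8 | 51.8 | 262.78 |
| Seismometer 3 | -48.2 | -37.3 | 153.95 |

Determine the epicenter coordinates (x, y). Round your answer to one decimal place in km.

x ≈ 104.1 km, y ≈ -59.8 km

Circle about each station: (x − 140.5)² + (y − 136.8)² = 199.94²; (x + 133.8)² + (y − 51.8)² = 262.78²; (x + 48.2)² + (y + 37.3)² = 153.95².
Subtracting the Seismometer 1 equation from the Seismometer 2 and Seismometer 3 equations removes the quadratic terms:
-548.6 x − 170.0 y = -46946.13
-377.4 x − 348.2 y = -18464.56
Solving the 2×2 system: x ≈ 104.1, y ≈ -59.8 km.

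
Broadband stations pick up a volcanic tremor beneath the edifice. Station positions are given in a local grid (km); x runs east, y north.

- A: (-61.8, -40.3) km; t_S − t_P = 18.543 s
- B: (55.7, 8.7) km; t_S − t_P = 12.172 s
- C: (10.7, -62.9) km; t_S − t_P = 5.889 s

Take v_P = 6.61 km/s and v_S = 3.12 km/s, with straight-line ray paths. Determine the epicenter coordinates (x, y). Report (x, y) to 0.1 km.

Distance from S−P lag: d = Δt · v_P v_S / (v_P − v_S) = Δt · (6.61·3.12)/(6.61−3.12) ≈ 5.9092·Δt.
So d_A = 109.57, d_B = 71.93, d_C = 34.80 km.
Circle about each station: (x + 61.8)² + (y + 40.3)² = 109.57²; (x − 55.7)² + (y − 8.7)² = 71.93²; (x − 10.7)² + (y + 62.9)² = 34.80².
Subtracting the A equation from the B and C equations removes the quadratic terms:
235.0 x + 98.0 y = 4566.51
145.0 x − 45.2 y = 9422.11
Solving the 2×2 system: x ≈ 45.5, y ≈ -62.5 km.

x ≈ 45.5 km, y ≈ -62.5 km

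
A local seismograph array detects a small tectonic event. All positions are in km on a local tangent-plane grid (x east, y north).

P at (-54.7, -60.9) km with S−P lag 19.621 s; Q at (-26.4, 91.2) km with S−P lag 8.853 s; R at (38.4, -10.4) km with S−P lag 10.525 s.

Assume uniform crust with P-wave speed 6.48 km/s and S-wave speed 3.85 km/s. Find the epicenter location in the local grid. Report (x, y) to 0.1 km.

Distance from S−P lag: d = Δt · v_P v_S / (v_P − v_S) = Δt · (6.48·3.85)/(6.48−3.85) ≈ 9.4859·Δt.
So d_P = 186.12, d_Q = 83.98, d_R = 99.84 km.
Circle about each station: (x + 54.7)² + (y + 60.9)² = 186.12²; (x + 26.4)² + (y − 91.2)² = 83.98²; (x − 38.4)² + (y + 10.4)² = 99.84².
Subtracting pairs of circle equations eliminates x²+y² and gives linear equations (the radical axes):
56.6 x + 304.2 y = 29901.51
186.2 x + 101.0 y = 19554.45
Solving the 2×2 system: x ≈ 57.5, y ≈ 87.6 km.

57.5 km east, 87.6 km north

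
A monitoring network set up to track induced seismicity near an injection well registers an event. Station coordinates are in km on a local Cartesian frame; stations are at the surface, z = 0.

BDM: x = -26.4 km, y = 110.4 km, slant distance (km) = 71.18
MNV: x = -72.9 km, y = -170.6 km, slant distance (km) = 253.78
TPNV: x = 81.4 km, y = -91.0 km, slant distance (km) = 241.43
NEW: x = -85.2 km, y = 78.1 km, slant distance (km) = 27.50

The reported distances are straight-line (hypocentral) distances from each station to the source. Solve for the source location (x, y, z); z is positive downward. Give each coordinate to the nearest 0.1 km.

(-85.4, 81.4, 27.3)

Each station gives a sphere (x−x_i)² + (y−y_i)² + z² = d_i² (stations at z=0).
Subtracting the BDM sphere from MNV and TPNV: z² cancels, leaving linear equations in x and y:
-93.0 x − 562.0 y = -37804.05
215.6 x − 402.8 y = -51200.01
Solving: x ≈ -85.401, y ≈ 81.399 km (keep extra digits for the depth step; rounded: -85.4, 81.4).
Then from the BDM sphere: z² = 71.18² − (x + 26.4)² − (y − 110.4)² with x = -85.401, y = 81.399, so z ≈ 27.284 ≈ 27.3 km.
Check against NEW (with the unrounded solution): distance 27.48 ≈ 27.50 km. ✓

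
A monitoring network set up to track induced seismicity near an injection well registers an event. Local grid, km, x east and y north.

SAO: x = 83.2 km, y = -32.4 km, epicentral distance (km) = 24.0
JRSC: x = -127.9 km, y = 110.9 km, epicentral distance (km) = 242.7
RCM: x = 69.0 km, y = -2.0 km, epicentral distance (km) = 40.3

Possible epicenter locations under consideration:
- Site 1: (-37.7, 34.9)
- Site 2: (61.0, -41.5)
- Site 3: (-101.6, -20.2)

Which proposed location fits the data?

For each candidate, compare |candidate − station| to the reported distance:
Site 1: residuals SAO 114.4, JRSC 124.8, RCM 72.6 → max 124.8 km
Site 2: residuals SAO 0.0, JRSC 0.0, RCM 0.0 → max 0.0 km
Site 3: residuals SAO 161.2, JRSC 109.0, RCM 131.3 → max 161.2 km
Only Site 2 has all residuals ≈ 0.

Site 2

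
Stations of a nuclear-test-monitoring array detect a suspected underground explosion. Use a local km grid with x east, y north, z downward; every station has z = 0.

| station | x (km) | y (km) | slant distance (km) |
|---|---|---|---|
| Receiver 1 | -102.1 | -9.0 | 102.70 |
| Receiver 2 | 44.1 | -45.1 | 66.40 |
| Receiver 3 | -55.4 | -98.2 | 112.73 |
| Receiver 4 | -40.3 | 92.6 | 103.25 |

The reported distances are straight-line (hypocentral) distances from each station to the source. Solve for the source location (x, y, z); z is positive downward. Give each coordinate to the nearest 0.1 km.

Each station gives a sphere (x−x_i)² + (y−y_i)² + z² = d_i² (stations at z=0).
Subtracting the Receiver 1 sphere from Receiver 2 and Receiver 3: z² cancels, leaving linear equations in x and y:
292.4 x − 72.2 y = -388.26
93.4 x − 178.4 y = 46.23
Solving: x ≈ -1.598, y ≈ -1.096 km (keep extra digits for the depth step; rounded: -1.6, -1.1).
Then from the Receiver 1 sphere: z² = 102.70² − (x + 102.1)² − (y + 9.0)² with x = -1.598, y = -1.096, so z ≈ 19.600 ≈ 19.6 km.

x ≈ -1.6 km, y ≈ -1.1 km, depth ≈ 19.6 km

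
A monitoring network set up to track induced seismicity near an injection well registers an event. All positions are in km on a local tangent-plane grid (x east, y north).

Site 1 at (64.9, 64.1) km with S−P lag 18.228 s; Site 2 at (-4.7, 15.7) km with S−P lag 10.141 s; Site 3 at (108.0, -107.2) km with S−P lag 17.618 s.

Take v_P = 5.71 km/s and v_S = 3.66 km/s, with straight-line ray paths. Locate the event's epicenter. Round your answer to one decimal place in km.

Distance from S−P lag: d = Δt · v_P v_S / (v_P − v_S) = Δt · (5.71·3.66)/(5.71−3.66) ≈ 10.1944·Δt.
So d_Site 1 = 185.82, d_Site 2 = 103.38, d_Site 3 = 179.61 km.
Circle about each station: (x − 64.9)² + (y − 64.1)² = 185.82²; (x + 4.7)² + (y − 15.7)² = 103.38²; (x − 108.0)² + (y + 107.2)² = 179.61².
Subtracting pairs of circle equations eliminates x²+y² and gives linear equations (the radical axes):
-139.2 x − 96.8 y = 15789.41
86.2 x − 342.6 y = 17104.34
Solving the 2×2 system: x ≈ -67.0, y ≈ -66.8 km.

x ≈ -67.0 km, y ≈ -66.8 km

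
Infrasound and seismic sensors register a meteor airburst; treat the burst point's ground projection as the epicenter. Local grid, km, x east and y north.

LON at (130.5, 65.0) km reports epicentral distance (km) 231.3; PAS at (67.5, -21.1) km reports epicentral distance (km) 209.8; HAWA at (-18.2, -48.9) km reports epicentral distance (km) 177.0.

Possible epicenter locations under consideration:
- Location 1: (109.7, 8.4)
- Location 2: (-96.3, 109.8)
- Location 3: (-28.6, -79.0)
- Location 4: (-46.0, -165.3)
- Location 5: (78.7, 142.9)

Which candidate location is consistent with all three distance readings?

For each candidate, compare |candidate − station| to the reported distance:
Location 1: residuals LON 171.0, PAS 158.3, HAWA 36.9 → max 171.0 km
Location 2: residuals LON 0.1, PAS 0.1, HAWA 0.1 → max 0.1 km
Location 3: residuals LON 16.7, PAS 97.6, HAWA 145.2 → max 145.2 km
Location 4: residuals LON 58.9, PAS 26.3, HAWA 57.3 → max 58.9 km
Location 5: residuals LON 137.7, PAS 45.4, HAWA 37.9 → max 137.7 km
Only Location 2 has all residuals ≈ 0.

Location 2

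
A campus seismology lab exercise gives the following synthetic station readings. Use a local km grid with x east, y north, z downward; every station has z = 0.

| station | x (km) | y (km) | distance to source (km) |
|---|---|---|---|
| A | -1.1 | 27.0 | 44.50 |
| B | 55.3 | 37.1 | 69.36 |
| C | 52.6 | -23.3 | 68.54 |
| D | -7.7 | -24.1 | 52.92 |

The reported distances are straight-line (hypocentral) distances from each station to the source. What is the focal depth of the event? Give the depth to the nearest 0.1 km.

depth ≈ 39.6 km

Each station gives a sphere (x−x_i)² + (y−y_i)² + z² = d_i² (stations at z=0).
Subtracting the A sphere from B and C: z² cancels, leaving linear equations in x and y:
112.8 x + 20.2 y = 873.73
107.4 x − 100.6 y = -138.04
Solving: x ≈ 6.296, y ≈ 8.094 km (keep extra digits for the depth step; rounded: 6.3, 8.1).
Then from the A sphere: z² = 44.50² − (x + 1.1)² − (y − 27.0)² with x = 6.296, y = 8.094, so z ≈ 39.599 ≈ 39.6 km.
Check against D (with the unrounded solution): distance 52.92 ≈ 52.92 km. ✓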